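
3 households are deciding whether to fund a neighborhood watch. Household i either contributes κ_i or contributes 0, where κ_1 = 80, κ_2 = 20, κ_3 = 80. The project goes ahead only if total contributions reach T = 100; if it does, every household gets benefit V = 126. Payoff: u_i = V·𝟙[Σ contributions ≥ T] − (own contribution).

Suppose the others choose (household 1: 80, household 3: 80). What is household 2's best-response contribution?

0

Others' total = 160 ≥ 100; contributing adds cost 20 for no extra benefit.
Best response: 0.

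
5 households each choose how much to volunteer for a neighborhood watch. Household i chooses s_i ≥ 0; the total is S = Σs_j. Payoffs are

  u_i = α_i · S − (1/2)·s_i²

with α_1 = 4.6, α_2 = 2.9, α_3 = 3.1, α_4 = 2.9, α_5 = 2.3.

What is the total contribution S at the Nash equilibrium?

15.8

Household i's FOC: ∂u_i/∂s_i = α_i − s_i = 0, so s_i* = α_i.
NE contributions = (4.6, 2.9, 3.1, 2.9, 2.3); S = 15.8.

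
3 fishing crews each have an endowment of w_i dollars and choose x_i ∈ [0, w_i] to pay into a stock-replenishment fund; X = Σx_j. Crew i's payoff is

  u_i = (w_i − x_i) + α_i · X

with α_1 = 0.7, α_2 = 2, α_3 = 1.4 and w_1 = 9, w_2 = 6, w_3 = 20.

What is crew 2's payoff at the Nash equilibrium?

52

∂u_i/∂x_i = α_i − 1, so crew i contributes w_i if α_i > 1, else 0.
α_i > 1 for i ∈ {2, 3}; NE contributions (0, 6, 20), X = 26.
u_2 = (6 − 6) + 2·26 = 52.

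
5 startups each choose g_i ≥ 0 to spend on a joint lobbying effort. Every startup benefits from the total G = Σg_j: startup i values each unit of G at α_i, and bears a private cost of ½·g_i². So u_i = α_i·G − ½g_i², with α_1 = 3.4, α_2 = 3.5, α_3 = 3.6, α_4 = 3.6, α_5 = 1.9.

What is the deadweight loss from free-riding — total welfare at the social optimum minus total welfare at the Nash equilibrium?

Startup i's FOC: ∂u_i/∂g_i = α_i − g_i = 0, so g_i* = α_i.
NE contributions = (3.4, 3.5, 3.6, 3.6, 1.9); G = 16.
W^NE = (Σα)·G − ½Σα_i² = 16² − ½·53.34 = 229.33.
Planner sets g_i = Σα_j = 16 for every i, so G^SO = 5·16 = 80.
W^SO = (Σα)·G^SO − ½·5·(Σα)² = (5/2)·16² = 640.
Deadweight loss = W^SO − W^NE = 410.67.

410.67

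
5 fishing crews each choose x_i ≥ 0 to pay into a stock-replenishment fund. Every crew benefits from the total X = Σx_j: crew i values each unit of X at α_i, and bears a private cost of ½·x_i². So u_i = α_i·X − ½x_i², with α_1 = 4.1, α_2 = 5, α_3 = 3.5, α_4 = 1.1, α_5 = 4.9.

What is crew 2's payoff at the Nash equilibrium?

80.5

Crew i's FOC: ∂u_i/∂x_i = α_i − x_i = 0, so x_i* = α_i.
NE contributions = (4.1, 5, 3.5, 1.1, 4.9); X = 18.6.
u_2 = α_2·X − ½·(x_2)² = 5·18.6 − ½·5² = 80.5.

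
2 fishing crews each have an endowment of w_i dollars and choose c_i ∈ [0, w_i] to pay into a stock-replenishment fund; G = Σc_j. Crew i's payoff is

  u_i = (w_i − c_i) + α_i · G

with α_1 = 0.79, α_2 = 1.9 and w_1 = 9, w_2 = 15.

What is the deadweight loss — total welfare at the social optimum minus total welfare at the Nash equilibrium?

∂u_i/∂c_i = α_i − 1, so crew i contributes w_i if α_i > 1, else 0.
α_i > 1 for i ∈ {2}; NE contributions (0, 15), G = 15.
W^NE = Σw_i − G^NE + (Σα_i)·G^NE = 24 + 1.69·15 = 49.35.
Planner: ∂(Σu_j)/∂c_i = Σα_j − 1 = 1.69 > 0, so everyone contributes w_i; G^SO = 24, W^SO = 24 + 1.69·24 = 64.56.
Deadweight loss = 15.21.

15.21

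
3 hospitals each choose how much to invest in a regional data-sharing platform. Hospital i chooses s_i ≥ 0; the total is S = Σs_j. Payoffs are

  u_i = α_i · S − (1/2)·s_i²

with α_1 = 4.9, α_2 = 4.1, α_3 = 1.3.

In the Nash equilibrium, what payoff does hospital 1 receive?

38.465

Hospital i's FOC: ∂u_i/∂s_i = α_i − s_i = 0, so s_i* = α_i.
NE contributions = (4.9, 4.1, 1.3); S = 10.3.
u_1 = α_1·S − ½·(s_1)² = 4.9·10.3 − ½·4.9² = 38.465.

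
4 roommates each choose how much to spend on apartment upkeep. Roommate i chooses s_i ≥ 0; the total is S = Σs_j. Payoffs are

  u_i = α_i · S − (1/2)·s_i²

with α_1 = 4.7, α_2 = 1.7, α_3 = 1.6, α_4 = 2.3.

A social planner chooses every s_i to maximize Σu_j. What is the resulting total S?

41.2

Planner FOC: ∂(Σu_j)/∂s_i = (Σα_j) − s_i = 0, so s_i^SO = Σα_j = 10.3 for every i; S^SO = 41.2.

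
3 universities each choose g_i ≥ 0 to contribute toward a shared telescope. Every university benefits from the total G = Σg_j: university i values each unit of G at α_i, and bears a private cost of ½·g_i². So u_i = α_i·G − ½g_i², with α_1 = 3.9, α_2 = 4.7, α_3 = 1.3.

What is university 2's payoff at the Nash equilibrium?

University i's FOC: ∂u_i/∂g_i = α_i − g_i = 0, so g_i* = α_i.
NE contributions = (3.9, 4.7, 1.3); G = 9.9.
u_2 = α_2·G − ½·(g_2)² = 4.7·9.9 − ½·4.7² = 35.485.

35.485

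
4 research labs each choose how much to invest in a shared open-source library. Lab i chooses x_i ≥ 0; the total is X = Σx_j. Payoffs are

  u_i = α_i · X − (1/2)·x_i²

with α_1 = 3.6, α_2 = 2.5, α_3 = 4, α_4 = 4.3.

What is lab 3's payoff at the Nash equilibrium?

Lab i's FOC: ∂u_i/∂x_i = α_i − x_i = 0, so x_i* = α_i.
NE contributions = (3.6, 2.5, 4, 4.3); X = 14.4.
u_3 = α_3·X − ½·(x_3)² = 4·14.4 − ½·4² = 49.6.

49.6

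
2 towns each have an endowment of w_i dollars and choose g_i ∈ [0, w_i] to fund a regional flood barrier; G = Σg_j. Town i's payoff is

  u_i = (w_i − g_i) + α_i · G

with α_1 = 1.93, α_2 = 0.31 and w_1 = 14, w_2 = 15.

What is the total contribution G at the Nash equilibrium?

∂u_i/∂g_i = α_i − 1, so town i contributes w_i if α_i > 1, else 0.
α_i > 1 for i ∈ {1}; NE contributions (14, 0), G = 14.

14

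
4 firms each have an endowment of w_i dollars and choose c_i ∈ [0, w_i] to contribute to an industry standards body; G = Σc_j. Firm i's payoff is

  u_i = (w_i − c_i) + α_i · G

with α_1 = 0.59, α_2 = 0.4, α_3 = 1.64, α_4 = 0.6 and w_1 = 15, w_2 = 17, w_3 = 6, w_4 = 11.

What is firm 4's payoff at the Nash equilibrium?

14.6

∂u_i/∂c_i = α_i − 1, so firm i contributes w_i if α_i > 1, else 0.
α_i > 1 for i ∈ {3}; NE contributions (0, 0, 6, 0), G = 6.
u_4 = (11 − 0) + 0.6·6 = 14.6.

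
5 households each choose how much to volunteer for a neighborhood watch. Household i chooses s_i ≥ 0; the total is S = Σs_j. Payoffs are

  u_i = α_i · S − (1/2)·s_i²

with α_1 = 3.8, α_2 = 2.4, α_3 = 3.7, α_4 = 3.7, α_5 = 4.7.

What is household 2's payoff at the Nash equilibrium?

41.04

Household i's FOC: ∂u_i/∂s_i = α_i − s_i = 0, so s_i* = α_i.
NE contributions = (3.8, 2.4, 3.7, 3.7, 4.7); S = 18.3.
u_2 = α_2·S − ½·(s_2)² = 2.4·18.3 − ½·2.4² = 41.04.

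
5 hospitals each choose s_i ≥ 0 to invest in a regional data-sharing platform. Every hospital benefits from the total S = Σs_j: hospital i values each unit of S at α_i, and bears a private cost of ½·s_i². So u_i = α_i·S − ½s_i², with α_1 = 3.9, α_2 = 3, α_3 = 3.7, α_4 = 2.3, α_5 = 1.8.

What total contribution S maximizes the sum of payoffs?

Planner FOC: ∂(Σu_j)/∂s_i = (Σα_j) − s_i = 0, so s_i^SO = Σα_j = 14.7 for every i; S^SO = 73.5.

73.5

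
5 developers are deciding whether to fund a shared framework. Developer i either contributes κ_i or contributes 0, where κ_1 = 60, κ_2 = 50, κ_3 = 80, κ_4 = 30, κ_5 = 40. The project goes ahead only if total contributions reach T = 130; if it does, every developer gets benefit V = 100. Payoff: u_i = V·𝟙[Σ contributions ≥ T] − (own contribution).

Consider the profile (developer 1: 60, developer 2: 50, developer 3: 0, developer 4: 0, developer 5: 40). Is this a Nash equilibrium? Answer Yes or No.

Yes

Total = 150 ≥ 130: provided.
Developer 1 (pledges 60, payoff 40): dropping to 0 → total 90, payoff 0. No gain.
Developer 2 (pledges 50, payoff 50): dropping to 0 → total 100, payoff 0. No gain.
Developer 3 (pledges 0, payoff 100): pledging 80 → total 230, payoff 20. No gain.
Developer 4 (pledges 0, payoff 100): pledging 30 → total 180, payoff 70. No gain.
Developer 5 (pledges 40, payoff 60): dropping to 0 → total 110, payoff 0. No gain.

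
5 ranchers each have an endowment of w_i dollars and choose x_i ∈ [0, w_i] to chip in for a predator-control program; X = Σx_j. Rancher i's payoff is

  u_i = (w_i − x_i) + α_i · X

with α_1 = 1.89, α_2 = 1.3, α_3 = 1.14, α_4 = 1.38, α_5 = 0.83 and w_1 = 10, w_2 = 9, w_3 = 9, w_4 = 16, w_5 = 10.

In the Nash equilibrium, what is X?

∂u_i/∂x_i = α_i − 1, so rancher i contributes w_i if α_i > 1, else 0.
α_i > 1 for i ∈ {1, 2, 3, 4}; NE contributions (10, 9, 9, 16, 0), X = 44.

44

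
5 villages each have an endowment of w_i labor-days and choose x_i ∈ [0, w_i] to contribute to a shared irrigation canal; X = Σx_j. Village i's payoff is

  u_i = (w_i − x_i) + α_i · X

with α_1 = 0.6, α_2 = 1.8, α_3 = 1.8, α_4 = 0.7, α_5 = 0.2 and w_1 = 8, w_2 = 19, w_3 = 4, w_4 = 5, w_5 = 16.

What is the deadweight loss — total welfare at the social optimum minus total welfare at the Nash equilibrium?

118.9

∂u_i/∂x_i = α_i − 1, so village i contributes w_i if α_i > 1, else 0.
α_i > 1 for i ∈ {2, 3}; NE contributions (0, 19, 4, 0, 0), X = 23.
W^NE = Σw_i − X^NE + (Σα_i)·X^NE = 52 + 4.1·23 = 146.3.
Planner: ∂(Σu_j)/∂x_i = Σα_j − 1 = 4.1 > 0, so everyone contributes w_i; X^SO = 52, W^SO = 52 + 4.1·52 = 265.2.
Deadweight loss = 118.9.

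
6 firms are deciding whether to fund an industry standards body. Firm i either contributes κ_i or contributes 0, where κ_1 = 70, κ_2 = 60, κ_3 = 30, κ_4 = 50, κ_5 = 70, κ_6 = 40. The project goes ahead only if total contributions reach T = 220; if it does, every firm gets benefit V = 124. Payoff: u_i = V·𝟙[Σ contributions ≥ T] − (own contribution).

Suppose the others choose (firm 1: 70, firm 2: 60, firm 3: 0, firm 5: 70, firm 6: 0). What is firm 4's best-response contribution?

Others' total = 200. Contributing 50 brings total to 250 ≥ 220: gain V − κ_4 = 74.
Best response: 50.

50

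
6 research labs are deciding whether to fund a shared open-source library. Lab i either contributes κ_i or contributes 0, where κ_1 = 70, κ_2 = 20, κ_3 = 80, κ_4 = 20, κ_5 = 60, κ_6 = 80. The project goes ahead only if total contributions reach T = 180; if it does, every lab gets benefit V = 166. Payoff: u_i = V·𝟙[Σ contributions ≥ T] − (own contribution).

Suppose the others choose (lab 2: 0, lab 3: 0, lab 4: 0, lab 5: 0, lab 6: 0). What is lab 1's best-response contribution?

Others' total = 0. Even contributing 70 gives 70 < 180: no benefit either way.
Best response: 0.

0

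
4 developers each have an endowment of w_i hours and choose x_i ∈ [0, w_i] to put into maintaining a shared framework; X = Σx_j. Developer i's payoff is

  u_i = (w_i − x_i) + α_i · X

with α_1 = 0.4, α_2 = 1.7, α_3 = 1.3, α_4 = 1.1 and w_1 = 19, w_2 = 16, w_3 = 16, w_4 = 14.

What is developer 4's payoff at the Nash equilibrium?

∂u_i/∂x_i = α_i − 1, so developer i contributes w_i if α_i > 1, else 0.
α_i > 1 for i ∈ {2, 3, 4}; NE contributions (0, 16, 16, 14), X = 46.
u_4 = (14 − 14) + 1.1·46 = 50.6.

50.6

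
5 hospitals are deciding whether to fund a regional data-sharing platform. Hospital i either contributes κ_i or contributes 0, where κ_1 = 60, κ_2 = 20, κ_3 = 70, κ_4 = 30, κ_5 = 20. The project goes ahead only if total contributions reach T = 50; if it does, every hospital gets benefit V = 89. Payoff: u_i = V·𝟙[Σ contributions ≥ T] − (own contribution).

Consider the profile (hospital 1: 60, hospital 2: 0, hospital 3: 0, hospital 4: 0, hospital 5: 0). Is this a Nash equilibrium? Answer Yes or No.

Yes

Total = 60 ≥ 50: provided.
Hospital 1 (pledges 60, payoff 29): dropping to 0 → total 0, payoff 0. No gain.
Hospital 2 (pledges 0, payoff 89): pledging 20 → total 80, payoff 69. No gain.
Hospital 3 (pledges 0, payoff 89): pledging 70 → total 130, payoff 19. No gain.
Hospital 4 (pledges 0, payoff 89): pledging 30 → total 90, payoff 59. No gain.
Hospital 5 (pledges 0, payoff 89): pledging 20 → total 80, payoff 69. No gain.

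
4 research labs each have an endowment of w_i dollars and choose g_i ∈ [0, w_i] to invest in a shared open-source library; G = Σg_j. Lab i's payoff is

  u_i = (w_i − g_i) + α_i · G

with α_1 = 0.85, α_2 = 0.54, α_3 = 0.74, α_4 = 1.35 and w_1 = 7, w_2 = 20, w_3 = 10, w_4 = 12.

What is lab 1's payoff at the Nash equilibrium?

∂u_i/∂g_i = α_i − 1, so lab i contributes w_i if α_i > 1, else 0.
α_i > 1 for i ∈ {4}; NE contributions (0, 0, 0, 12), G = 12.
u_1 = (7 − 0) + 0.85·12 = 17.2.

17.2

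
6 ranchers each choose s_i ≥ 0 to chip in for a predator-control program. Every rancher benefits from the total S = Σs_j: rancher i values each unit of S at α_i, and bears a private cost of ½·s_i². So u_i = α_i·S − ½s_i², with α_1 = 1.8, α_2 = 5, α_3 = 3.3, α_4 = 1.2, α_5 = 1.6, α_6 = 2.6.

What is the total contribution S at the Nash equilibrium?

Rancher i's FOC: ∂u_i/∂s_i = α_i − s_i = 0, so s_i* = α_i.
NE contributions = (1.8, 5, 3.3, 1.2, 1.6, 2.6); S = 15.5.

15.5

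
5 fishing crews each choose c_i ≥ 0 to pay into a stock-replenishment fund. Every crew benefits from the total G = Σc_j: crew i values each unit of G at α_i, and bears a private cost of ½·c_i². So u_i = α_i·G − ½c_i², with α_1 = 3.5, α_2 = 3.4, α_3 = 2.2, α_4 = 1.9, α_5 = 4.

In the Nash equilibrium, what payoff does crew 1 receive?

46.375

Crew i's FOC: ∂u_i/∂c_i = α_i − c_i = 0, so c_i* = α_i.
NE contributions = (3.5, 3.4, 2.2, 1.9, 4); G = 15.
u_1 = α_1·G − ½·(c_1)² = 3.5·15 − ½·3.5² = 46.375.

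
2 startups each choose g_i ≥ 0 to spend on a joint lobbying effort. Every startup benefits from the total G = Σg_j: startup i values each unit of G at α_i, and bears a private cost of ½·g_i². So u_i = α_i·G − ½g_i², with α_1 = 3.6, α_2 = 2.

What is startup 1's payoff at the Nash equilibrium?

13.68

Startup i's FOC: ∂u_i/∂g_i = α_i − g_i = 0, so g_i* = α_i.
NE contributions = (3.6, 2); G = 5.6.
u_1 = α_1·G − ½·(g_1)² = 3.6·5.6 − ½·3.6² = 13.68.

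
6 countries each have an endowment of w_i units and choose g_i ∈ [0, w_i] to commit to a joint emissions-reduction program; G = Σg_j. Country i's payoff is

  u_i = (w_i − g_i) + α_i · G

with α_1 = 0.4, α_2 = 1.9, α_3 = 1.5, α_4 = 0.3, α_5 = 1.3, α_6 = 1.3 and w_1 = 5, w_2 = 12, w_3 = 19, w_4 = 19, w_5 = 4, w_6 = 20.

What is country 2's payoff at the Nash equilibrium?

∂u_i/∂g_i = α_i − 1, so country i contributes w_i if α_i > 1, else 0.
α_i > 1 for i ∈ {2, 3, 5, 6}; NE contributions (0, 12, 19, 0, 4, 20), G = 55.
u_2 = (12 − 12) + 1.9·55 = 104.5.

104.5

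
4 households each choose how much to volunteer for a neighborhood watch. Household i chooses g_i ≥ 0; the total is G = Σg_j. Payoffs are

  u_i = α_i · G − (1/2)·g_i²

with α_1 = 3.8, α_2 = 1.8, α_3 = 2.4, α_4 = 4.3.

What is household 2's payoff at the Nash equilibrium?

20.52

Household i's FOC: ∂u_i/∂g_i = α_i − g_i = 0, so g_i* = α_i.
NE contributions = (3.8, 1.8, 2.4, 4.3); G = 12.3.
u_2 = α_2·G − ½·(g_2)² = 1.8·12.3 − ½·1.8² = 20.52.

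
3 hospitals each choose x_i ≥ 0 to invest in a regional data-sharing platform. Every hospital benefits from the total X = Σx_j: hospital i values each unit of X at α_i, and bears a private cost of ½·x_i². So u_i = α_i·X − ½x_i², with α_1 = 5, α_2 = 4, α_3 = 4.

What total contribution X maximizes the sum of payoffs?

39

Planner FOC: ∂(Σu_j)/∂x_i = (Σα_j) − x_i = 0, so x_i^SO = Σα_j = 13 for every i; X^SO = 39.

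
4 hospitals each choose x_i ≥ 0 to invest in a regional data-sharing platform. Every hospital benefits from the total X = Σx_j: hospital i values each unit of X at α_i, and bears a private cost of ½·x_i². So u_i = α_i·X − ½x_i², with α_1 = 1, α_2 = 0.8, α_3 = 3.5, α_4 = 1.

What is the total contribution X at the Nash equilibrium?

Hospital i's FOC: ∂u_i/∂x_i = α_i − x_i = 0, so x_i* = α_i.
NE contributions = (1, 0.8, 3.5, 1); X = 6.3.

6.3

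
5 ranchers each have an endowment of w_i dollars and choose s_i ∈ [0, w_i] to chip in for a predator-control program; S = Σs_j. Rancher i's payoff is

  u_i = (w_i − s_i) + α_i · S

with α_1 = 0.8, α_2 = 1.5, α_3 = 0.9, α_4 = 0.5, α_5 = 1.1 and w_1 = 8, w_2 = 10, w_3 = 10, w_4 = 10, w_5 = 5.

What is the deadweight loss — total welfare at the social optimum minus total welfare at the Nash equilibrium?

106.4

∂u_i/∂s_i = α_i − 1, so rancher i contributes w_i if α_i > 1, else 0.
α_i > 1 for i ∈ {2, 5}; NE contributions (0, 10, 0, 0, 5), S = 15.
W^NE = Σw_i − S^NE + (Σα_i)·S^NE = 43 + 3.8·15 = 100.
Planner: ∂(Σu_j)/∂s_i = Σα_j − 1 = 3.8 > 0, so everyone contributes w_i; S^SO = 43, W^SO = 43 + 3.8·43 = 206.4.
Deadweight loss = 106.4.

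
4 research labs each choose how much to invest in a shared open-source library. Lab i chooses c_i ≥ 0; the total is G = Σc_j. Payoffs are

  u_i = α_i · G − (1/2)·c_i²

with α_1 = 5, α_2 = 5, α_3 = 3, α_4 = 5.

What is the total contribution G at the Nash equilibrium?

Lab i's FOC: ∂u_i/∂c_i = α_i − c_i = 0, so c_i* = α_i.
NE contributions = (5, 5, 3, 5); G = 18.

18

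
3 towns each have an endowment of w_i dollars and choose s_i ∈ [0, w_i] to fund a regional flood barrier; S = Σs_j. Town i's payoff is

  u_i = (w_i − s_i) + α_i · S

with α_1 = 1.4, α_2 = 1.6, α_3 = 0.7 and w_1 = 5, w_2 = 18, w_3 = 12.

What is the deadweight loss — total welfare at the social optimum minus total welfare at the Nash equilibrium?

∂u_i/∂s_i = α_i − 1, so town i contributes w_i if α_i > 1, else 0.
α_i > 1 for i ∈ {1, 2}; NE contributions (5, 18, 0), S = 23.
W^NE = Σw_i − S^NE + (Σα_i)·S^NE = 35 + 2.7·23 = 97.1.
Planner: ∂(Σu_j)/∂s_i = Σα_j − 1 = 2.7 > 0, so everyone contributes w_i; S^SO = 35, W^SO = 35 + 2.7·35 = 129.5.
Deadweight loss = 32.4.

32.4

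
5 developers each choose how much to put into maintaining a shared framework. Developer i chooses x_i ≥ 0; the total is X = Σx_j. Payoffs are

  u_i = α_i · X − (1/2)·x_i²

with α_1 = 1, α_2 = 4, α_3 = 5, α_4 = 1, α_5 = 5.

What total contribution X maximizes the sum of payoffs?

Planner FOC: ∂(Σu_j)/∂x_i = (Σα_j) − x_i = 0, so x_i^SO = Σα_j = 16 for every i; X^SO = 80.

80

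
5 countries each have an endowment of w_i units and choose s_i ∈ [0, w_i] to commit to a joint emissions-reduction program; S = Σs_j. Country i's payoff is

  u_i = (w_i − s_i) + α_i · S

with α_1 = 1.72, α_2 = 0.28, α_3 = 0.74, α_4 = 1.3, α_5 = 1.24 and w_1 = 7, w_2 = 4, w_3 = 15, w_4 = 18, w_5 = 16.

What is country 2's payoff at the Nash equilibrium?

∂u_i/∂s_i = α_i − 1, so country i contributes w_i if α_i > 1, else 0.
α_i > 1 for i ∈ {1, 4, 5}; NE contributions (7, 0, 0, 18, 16), S = 41.
u_2 = (4 − 0) + 0.28·41 = 15.48.

15.48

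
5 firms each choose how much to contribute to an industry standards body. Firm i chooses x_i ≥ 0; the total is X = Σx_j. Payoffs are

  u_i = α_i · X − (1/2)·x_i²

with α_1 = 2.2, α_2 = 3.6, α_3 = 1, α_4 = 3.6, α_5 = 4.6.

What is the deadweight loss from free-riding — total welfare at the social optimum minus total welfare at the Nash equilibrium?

363.96

Firm i's FOC: ∂u_i/∂x_i = α_i − x_i = 0, so x_i* = α_i.
NE contributions = (2.2, 3.6, 1, 3.6, 4.6); X = 15.
W^NE = (Σα)·X − ½Σα_i² = 15² − ½·52.92 = 198.54.
Planner sets x_i = Σα_j = 15 for every i, so X^SO = 5·15 = 75.
W^SO = (Σα)·X^SO − ½·5·(Σα)² = (5/2)·15² = 562.5.
Deadweight loss = W^SO − W^NE = 363.96.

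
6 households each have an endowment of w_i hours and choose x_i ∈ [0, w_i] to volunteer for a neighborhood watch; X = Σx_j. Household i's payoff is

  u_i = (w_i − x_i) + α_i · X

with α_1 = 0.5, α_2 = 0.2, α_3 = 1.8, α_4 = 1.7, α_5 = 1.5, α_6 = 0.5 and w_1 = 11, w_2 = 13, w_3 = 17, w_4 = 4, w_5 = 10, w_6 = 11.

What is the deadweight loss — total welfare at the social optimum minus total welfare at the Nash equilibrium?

182

∂u_i/∂x_i = α_i − 1, so household i contributes w_i if α_i > 1, else 0.
α_i > 1 for i ∈ {3, 4, 5}; NE contributions (0, 0, 17, 4, 10, 0), X = 31.
W^NE = Σw_i − X^NE + (Σα_i)·X^NE = 66 + 5.2·31 = 227.2.
Planner: ∂(Σu_j)/∂x_i = Σα_j − 1 = 5.2 > 0, so everyone contributes w_i; X^SO = 66, W^SO = 66 + 5.2·66 = 409.2.
Deadweight loss = 182.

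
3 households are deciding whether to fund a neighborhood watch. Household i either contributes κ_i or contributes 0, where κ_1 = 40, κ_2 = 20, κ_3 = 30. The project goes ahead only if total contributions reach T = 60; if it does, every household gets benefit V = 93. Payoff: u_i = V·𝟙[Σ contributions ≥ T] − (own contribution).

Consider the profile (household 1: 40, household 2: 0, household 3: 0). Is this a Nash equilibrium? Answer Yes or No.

Total = 40 < 60: not provided.
Household 1 (pledges 40, payoff -40): dropping to 0 → total 0, payoff 0. Profitable deviation.

No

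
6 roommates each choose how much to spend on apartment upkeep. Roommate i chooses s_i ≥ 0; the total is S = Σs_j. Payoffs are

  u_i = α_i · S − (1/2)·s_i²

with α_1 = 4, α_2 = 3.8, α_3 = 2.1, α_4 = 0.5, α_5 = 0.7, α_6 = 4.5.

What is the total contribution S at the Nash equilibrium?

15.6

Roommate i's FOC: ∂u_i/∂s_i = α_i − s_i = 0, so s_i* = α_i.
NE contributions = (4, 3.8, 2.1, 0.5, 0.7, 4.5); S = 15.6.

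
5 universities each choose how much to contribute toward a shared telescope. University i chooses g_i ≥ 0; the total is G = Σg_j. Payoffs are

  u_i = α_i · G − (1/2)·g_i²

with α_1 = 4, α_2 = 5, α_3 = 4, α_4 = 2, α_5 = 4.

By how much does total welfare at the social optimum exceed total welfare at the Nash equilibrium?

580

University i's FOC: ∂u_i/∂g_i = α_i − g_i = 0, so g_i* = α_i.
NE contributions = (4, 5, 4, 2, 4); G = 19.
W^NE = (Σα)·G − ½Σα_i² = 19² − ½·77 = 322.5.
Planner sets g_i = Σα_j = 19 for every i, so G^SO = 5·19 = 95.
W^SO = (Σα)·G^SO − ½·5·(Σα)² = (5/2)·19² = 902.5.
Deadweight loss = W^SO − W^NE = 580.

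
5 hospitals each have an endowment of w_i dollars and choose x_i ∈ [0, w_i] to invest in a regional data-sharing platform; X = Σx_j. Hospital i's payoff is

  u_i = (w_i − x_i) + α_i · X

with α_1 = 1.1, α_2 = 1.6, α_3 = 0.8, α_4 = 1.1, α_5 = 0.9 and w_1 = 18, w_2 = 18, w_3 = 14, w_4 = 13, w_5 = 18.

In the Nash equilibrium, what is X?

49

∂u_i/∂x_i = α_i − 1, so hospital i contributes w_i if α_i > 1, else 0.
α_i > 1 for i ∈ {1, 2, 4}; NE contributions (18, 18, 0, 13, 0), X = 49.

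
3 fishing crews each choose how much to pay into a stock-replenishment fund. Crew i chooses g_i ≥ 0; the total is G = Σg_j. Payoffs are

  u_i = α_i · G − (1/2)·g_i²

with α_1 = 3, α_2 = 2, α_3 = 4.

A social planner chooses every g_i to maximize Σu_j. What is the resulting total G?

27

Planner FOC: ∂(Σu_j)/∂g_i = (Σα_j) − g_i = 0, so g_i^SO = Σα_j = 9 for every i; G^SO = 27.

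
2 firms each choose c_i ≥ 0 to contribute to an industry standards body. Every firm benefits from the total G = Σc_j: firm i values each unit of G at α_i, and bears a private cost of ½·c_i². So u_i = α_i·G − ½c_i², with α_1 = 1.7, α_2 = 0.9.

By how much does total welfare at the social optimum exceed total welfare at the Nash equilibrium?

Firm i's FOC: ∂u_i/∂c_i = α_i − c_i = 0, so c_i* = α_i.
NE contributions = (1.7, 0.9); G = 2.6.
W^NE = (Σα)·G − ½Σα_i² = 2.6² − ½·3.7 = 4.91.
Planner sets c_i = Σα_j = 2.6 for every i, so G^SO = 2·2.6 = 5.2.
W^SO = (Σα)·G^SO − ½·2·(Σα)² = (2/2)·2.6² = 6.76.
Deadweight loss = W^SO − W^NE = 1.85.

1.85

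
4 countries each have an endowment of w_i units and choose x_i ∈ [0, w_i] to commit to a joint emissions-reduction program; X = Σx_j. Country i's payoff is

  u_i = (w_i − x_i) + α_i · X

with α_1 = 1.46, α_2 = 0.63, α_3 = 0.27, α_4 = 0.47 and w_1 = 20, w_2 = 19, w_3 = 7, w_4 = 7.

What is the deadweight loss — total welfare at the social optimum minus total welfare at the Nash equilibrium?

60.39

∂u_i/∂x_i = α_i − 1, so country i contributes w_i if α_i > 1, else 0.
α_i > 1 for i ∈ {1}; NE contributions (20, 0, 0, 0), X = 20.
W^NE = Σw_i − X^NE + (Σα_i)·X^NE = 53 + 1.83·20 = 89.6.
Planner: ∂(Σu_j)/∂x_i = Σα_j − 1 = 1.83 > 0, so everyone contributes w_i; X^SO = 53, W^SO = 53 + 1.83·53 = 149.99.
Deadweight loss = 60.39.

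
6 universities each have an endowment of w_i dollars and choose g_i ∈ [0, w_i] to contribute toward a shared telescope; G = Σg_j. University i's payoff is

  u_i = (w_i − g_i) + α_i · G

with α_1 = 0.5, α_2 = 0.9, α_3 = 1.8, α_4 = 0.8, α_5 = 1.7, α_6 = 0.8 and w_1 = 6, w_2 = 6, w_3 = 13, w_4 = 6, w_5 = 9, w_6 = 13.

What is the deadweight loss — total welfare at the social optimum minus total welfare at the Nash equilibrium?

∂u_i/∂g_i = α_i − 1, so university i contributes w_i if α_i > 1, else 0.
α_i > 1 for i ∈ {3, 5}; NE contributions (0, 0, 13, 0, 9, 0), G = 22.
W^NE = Σw_i − G^NE + (Σα_i)·G^NE = 53 + 5.5·22 = 174.
Planner: ∂(Σu_j)/∂g_i = Σα_j − 1 = 5.5 > 0, so everyone contributes w_i; G^SO = 53, W^SO = 53 + 5.5·53 = 344.5.
Deadweight loss = 170.5.

170.5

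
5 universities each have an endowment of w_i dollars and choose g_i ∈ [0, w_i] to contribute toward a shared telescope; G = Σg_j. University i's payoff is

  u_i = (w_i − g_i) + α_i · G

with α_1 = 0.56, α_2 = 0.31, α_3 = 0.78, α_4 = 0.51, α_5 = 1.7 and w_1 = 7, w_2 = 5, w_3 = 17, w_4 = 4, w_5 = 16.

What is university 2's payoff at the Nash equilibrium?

9.96

∂u_i/∂g_i = α_i − 1, so university i contributes w_i if α_i > 1, else 0.
α_i > 1 for i ∈ {5}; NE contributions (0, 0, 0, 0, 16), G = 16.
u_2 = (5 − 0) + 0.31·16 = 9.96.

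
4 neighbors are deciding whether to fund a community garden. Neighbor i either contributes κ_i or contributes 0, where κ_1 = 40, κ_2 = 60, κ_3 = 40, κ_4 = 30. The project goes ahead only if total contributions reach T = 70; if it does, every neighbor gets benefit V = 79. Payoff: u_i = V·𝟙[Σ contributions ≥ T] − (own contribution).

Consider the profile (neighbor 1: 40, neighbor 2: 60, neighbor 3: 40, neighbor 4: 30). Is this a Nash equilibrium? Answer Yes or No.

No

Total = 170 ≥ 70: provided.
Neighbor 1 (pledges 40, payoff 39): dropping to 0 → total 130, payoff 79. Profitable deviation.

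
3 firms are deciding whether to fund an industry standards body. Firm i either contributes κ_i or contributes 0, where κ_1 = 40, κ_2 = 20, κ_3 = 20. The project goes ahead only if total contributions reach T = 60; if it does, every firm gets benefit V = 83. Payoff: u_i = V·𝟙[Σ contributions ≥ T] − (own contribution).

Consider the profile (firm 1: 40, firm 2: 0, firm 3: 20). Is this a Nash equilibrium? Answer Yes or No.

Total = 60 ≥ 60: provided.
Firm 1 (pledges 40, payoff 43): dropping to 0 → total 20, payoff 0. No gain.
Firm 2 (pledges 0, payoff 83): pledging 20 → total 80, payoff 63. No gain.
Firm 3 (pledges 20, payoff 63): dropping to 0 → total 40, payoff 0. No gain.

Yes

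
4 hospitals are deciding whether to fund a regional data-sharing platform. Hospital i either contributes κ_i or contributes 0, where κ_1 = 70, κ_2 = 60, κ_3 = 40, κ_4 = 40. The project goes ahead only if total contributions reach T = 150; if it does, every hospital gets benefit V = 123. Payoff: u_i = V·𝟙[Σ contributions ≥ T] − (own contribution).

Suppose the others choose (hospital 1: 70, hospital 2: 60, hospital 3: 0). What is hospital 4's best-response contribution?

Others' total = 130. Contributing 40 brings total to 170 ≥ 150: gain V − κ_4 = 83.
Best response: 40.

40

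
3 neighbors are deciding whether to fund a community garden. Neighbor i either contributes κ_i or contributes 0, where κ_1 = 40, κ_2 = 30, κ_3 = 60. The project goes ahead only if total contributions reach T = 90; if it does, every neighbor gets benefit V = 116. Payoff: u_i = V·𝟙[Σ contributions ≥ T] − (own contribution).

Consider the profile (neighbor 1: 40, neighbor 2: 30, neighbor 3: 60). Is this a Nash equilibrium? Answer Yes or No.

Total = 130 ≥ 90: provided.
Neighbor 1 (pledges 40, payoff 76): dropping to 0 → total 90, payoff 116. Profitable deviation.

No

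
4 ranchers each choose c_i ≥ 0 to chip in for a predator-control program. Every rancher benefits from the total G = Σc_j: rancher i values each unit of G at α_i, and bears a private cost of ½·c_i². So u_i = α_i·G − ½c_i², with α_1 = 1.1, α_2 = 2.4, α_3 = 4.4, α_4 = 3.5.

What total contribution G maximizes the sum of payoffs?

Planner FOC: ∂(Σu_j)/∂c_i = (Σα_j) − c_i = 0, so c_i^SO = Σα_j = 11.4 for every i; G^SO = 45.6.

45.6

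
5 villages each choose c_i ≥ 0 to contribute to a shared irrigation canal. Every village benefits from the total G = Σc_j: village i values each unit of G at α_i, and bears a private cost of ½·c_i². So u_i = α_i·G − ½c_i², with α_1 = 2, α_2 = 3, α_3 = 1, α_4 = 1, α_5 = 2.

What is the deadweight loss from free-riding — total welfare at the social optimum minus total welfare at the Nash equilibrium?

131

Village i's FOC: ∂u_i/∂c_i = α_i − c_i = 0, so c_i* = α_i.
NE contributions = (2, 3, 1, 1, 2); G = 9.
W^NE = (Σα)·G − ½Σα_i² = 9² − ½·19 = 71.5.
Planner sets c_i = Σα_j = 9 for every i, so G^SO = 5·9 = 45.
W^SO = (Σα)·G^SO − ½·5·(Σα)² = (5/2)·9² = 202.5.
Deadweight loss = W^SO − W^NE = 131.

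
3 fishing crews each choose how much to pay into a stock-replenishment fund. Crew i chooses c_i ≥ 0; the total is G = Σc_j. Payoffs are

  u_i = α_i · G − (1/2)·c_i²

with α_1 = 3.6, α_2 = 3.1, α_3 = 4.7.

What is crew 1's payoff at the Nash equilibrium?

Crew i's FOC: ∂u_i/∂c_i = α_i − c_i = 0, so c_i* = α_i.
NE contributions = (3.6, 3.1, 4.7); G = 11.4.
u_1 = α_1·G − ½·(c_1)² = 3.6·11.4 − ½·3.6² = 34.56.

34.56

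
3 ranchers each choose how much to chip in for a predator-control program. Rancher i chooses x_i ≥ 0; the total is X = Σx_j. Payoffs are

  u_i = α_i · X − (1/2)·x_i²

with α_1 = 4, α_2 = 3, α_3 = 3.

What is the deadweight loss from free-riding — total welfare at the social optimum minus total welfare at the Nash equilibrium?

67

Rancher i's FOC: ∂u_i/∂x_i = α_i − x_i = 0, so x_i* = α_i.
NE contributions = (4, 3, 3); X = 10.
W^NE = (Σα)·X − ½Σα_i² = 10² − ½·34 = 83.
Planner sets x_i = Σα_j = 10 for every i, so X^SO = 3·10 = 30.
W^SO = (Σα)·X^SO − ½·3·(Σα)² = (3/2)·10² = 150.
Deadweight loss = W^SO − W^NE = 67.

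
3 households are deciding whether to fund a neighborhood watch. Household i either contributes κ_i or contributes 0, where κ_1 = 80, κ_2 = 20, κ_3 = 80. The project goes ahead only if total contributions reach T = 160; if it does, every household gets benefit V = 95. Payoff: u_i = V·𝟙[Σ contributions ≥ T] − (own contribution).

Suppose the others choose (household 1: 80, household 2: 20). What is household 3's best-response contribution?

Others' total = 100. Contributing 80 brings total to 180 ≥ 160: gain V − κ_3 = 15.
Best response: 80.

80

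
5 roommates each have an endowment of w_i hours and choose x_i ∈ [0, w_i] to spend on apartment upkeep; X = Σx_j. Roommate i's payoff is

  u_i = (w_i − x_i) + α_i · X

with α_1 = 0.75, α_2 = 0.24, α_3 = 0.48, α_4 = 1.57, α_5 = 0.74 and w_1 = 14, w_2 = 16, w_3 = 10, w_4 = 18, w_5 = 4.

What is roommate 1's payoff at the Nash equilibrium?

27.5

∂u_i/∂x_i = α_i − 1, so roommate i contributes w_i if α_i > 1, else 0.
α_i > 1 for i ∈ {4}; NE contributions (0, 0, 0, 18, 0), X = 18.
u_1 = (14 − 0) + 0.75·18 = 27.5.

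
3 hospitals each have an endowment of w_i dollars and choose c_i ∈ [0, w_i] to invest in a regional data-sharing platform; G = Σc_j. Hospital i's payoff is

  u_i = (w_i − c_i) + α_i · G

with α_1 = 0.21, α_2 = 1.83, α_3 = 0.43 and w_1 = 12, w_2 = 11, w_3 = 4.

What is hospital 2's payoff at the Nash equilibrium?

20.13

∂u_i/∂c_i = α_i − 1, so hospital i contributes w_i if α_i > 1, else 0.
α_i > 1 for i ∈ {2}; NE contributions (0, 11, 0), G = 11.
u_2 = (11 − 11) + 1.83·11 = 20.13.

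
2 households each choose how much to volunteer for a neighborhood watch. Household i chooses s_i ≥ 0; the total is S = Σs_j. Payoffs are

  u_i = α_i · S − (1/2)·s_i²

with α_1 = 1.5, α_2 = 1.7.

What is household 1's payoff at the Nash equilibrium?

3.675

Household i's FOC: ∂u_i/∂s_i = α_i − s_i = 0, so s_i* = α_i.
NE contributions = (1.5, 1.7); S = 3.2.
u_1 = α_1·S − ½·(s_1)² = 1.5·3.2 − ½·1.5² = 3.675.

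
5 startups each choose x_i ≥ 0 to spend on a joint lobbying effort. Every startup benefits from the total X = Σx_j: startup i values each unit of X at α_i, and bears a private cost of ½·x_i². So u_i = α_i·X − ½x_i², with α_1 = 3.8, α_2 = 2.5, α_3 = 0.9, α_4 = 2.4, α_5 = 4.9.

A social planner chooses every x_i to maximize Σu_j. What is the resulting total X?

Planner FOC: ∂(Σu_j)/∂x_i = (Σα_j) − x_i = 0, so x_i^SO = Σα_j = 14.5 for every i; X^SO = 72.5.

72.5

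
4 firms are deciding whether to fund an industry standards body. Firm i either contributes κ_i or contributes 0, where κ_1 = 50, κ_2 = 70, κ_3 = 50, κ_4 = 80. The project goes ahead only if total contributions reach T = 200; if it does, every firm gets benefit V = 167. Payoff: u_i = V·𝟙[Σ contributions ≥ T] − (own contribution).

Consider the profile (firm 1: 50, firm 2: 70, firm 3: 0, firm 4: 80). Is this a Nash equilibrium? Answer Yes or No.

Yes

Total = 200 ≥ 200: provided.
Firm 1 (pledges 50, payoff 117): dropping to 0 → total 150, payoff 0. No gain.
Firm 2 (pledges 70, payoff 97): dropping to 0 → total 130, payoff 0. No gain.
Firm 3 (pledges 0, payoff 167): pledging 50 → total 250, payoff 117. No gain.
Firm 4 (pledges 80, payoff 87): dropping to 0 → total 120, payoff 0. No gain.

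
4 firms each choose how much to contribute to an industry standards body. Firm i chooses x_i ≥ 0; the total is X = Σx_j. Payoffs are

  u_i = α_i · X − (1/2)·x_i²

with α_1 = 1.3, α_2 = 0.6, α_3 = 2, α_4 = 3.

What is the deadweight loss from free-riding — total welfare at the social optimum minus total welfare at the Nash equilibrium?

Firm i's FOC: ∂u_i/∂x_i = α_i − x_i = 0, so x_i* = α_i.
NE contributions = (1.3, 0.6, 2, 3); X = 6.9.
W^NE = (Σα)·X − ½Σα_i² = 6.9² − ½·15.05 = 40.085.
Planner sets x_i = Σα_j = 6.9 for every i, so X^SO = 4·6.9 = 27.6.
W^SO = (Σα)·X^SO − ½·4·(Σα)² = (4/2)·6.9² = 95.22.
Deadweight loss = W^SO − W^NE = 55.135.

55.135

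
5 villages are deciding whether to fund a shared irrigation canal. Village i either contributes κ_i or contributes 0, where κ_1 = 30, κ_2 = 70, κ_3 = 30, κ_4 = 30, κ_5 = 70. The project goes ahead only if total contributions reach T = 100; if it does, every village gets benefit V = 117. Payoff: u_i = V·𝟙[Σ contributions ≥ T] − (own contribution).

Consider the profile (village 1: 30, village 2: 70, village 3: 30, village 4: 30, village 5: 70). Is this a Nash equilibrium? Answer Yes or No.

No

Total = 230 ≥ 100: provided.
Village 1 (pledges 30, payoff 87): dropping to 0 → total 200, payoff 117. Profitable deviation.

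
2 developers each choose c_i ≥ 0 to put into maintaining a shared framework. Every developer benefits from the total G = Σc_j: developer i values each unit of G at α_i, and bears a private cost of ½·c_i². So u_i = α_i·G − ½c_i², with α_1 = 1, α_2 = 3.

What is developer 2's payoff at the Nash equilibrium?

7.5

Developer i's FOC: ∂u_i/∂c_i = α_i − c_i = 0, so c_i* = α_i.
NE contributions = (1, 3); G = 4.
u_2 = α_2·G − ½·(c_2)² = 3·4 − ½·3² = 7.5.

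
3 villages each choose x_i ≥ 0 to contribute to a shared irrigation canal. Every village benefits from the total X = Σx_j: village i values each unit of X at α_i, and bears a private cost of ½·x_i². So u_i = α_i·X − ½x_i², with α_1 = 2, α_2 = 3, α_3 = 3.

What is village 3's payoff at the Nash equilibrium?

19.5

Village i's FOC: ∂u_i/∂x_i = α_i − x_i = 0, so x_i* = α_i.
NE contributions = (2, 3, 3); X = 8.
u_3 = α_3·X − ½·(x_3)² = 3·8 − ½·3² = 19.5.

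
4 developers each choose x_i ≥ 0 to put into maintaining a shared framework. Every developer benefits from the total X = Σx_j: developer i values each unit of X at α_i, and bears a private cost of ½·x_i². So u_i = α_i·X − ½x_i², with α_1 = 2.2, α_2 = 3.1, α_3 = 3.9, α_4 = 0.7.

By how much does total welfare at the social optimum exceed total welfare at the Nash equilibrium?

113.085

Developer i's FOC: ∂u_i/∂x_i = α_i − x_i = 0, so x_i* = α_i.
NE contributions = (2.2, 3.1, 3.9, 0.7); X = 9.9.
W^NE = (Σα)·X − ½Σα_i² = 9.9² − ½·30.15 = 82.935.
Planner sets x_i = Σα_j = 9.9 for every i, so X^SO = 4·9.9 = 39.6.
W^SO = (Σα)·X^SO − ½·4·(Σα)² = (4/2)·9.9² = 196.02.
Deadweight loss = W^SO − W^NE = 113.085.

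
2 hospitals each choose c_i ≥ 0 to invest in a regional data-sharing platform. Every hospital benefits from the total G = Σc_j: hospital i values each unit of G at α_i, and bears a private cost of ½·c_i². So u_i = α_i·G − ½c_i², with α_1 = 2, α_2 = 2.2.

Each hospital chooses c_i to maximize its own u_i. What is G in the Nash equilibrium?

Hospital i's FOC: ∂u_i/∂c_i = α_i − c_i = 0, so c_i* = α_i.
NE contributions = (2, 2.2); G = 4.2.

4.2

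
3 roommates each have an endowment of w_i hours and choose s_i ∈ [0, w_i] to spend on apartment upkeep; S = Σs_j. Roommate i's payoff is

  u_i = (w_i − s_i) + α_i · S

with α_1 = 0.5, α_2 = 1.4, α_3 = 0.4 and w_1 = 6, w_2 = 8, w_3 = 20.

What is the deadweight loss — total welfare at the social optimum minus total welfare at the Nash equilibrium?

33.8

∂u_i/∂s_i = α_i − 1, so roommate i contributes w_i if α_i > 1, else 0.
α_i > 1 for i ∈ {2}; NE contributions (0, 8, 0), S = 8.
W^NE = Σw_i − S^NE + (Σα_i)·S^NE = 34 + 1.3·8 = 44.4.
Planner: ∂(Σu_j)/∂s_i = Σα_j − 1 = 1.3 > 0, so everyone contributes w_i; S^SO = 34, W^SO = 34 + 1.3·34 = 78.2.
Deadweight loss = 33.8.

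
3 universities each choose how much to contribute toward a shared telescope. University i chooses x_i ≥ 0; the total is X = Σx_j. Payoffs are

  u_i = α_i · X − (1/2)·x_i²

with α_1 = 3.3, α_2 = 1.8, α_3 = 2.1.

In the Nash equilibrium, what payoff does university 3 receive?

University i's FOC: ∂u_i/∂x_i = α_i − x_i = 0, so x_i* = α_i.
NE contributions = (3.3, 1.8, 2.1); X = 7.2.
u_3 = α_3·X − ½·(x_3)² = 2.1·7.2 − ½·2.1² = 12.915.

12.915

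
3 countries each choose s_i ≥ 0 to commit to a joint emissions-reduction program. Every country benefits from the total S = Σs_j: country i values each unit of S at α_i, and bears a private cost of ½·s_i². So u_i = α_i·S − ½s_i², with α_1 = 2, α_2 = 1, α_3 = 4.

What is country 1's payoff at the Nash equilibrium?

12

Country i's FOC: ∂u_i/∂s_i = α_i − s_i = 0, so s_i* = α_i.
NE contributions = (2, 1, 4); S = 7.
u_1 = α_1·S − ½·(s_1)² = 2·7 − ½·2² = 12.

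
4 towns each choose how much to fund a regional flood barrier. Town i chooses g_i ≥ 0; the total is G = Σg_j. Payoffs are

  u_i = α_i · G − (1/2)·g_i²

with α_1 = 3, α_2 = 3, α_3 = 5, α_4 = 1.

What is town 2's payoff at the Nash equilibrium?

Town i's FOC: ∂u_i/∂g_i = α_i − g_i = 0, so g_i* = α_i.
NE contributions = (3, 3, 5, 1); G = 12.
u_2 = α_2·G − ½·(g_2)² = 3·12 − ½·3² = 31.5.

31.5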